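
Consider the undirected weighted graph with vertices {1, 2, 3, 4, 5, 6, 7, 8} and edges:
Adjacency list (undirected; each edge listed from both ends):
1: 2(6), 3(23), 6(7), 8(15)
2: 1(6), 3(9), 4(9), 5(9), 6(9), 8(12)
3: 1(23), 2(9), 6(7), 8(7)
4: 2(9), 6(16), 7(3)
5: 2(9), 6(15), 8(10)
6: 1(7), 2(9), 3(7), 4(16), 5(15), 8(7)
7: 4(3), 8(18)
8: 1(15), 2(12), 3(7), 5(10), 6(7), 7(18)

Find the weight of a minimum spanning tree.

Prim, starting at 7.
Step 1: cheapest edge leaving the tree is 4–7 (3); add 4.
Step 2: cheapest edge leaving the tree is 2–4 (9); add 2.
Step 3: cheapest edge leaving the tree is 1–2 (6); add 1.
Step 4: cheapest edge leaving the tree is 1–6 (7); add 6.
Step 5: cheapest edge leaving the tree is 3–6 (7); add 3.
Step 6: cheapest edge leaving the tree is 3–8 (7); add 8.
Step 7: cheapest edge leaving the tree is 2–5 (9); add 5.
MST edges: 4–7, 2–4, 1–2, 1–6, 3–6, 3–8, 2–5; total weight 3+9+6+7+7+7+9 = 48.

48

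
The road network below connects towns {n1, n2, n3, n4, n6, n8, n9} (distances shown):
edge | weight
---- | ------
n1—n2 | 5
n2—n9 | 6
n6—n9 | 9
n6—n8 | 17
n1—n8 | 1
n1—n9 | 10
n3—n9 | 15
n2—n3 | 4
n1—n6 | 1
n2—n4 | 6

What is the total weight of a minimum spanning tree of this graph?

23

Kruskal's algorithm — process edges by increasing weight (ties by edge label):
n1—n6 (1): add — endpoints in different components.
n1—n8 (1): add — endpoints in different components.
n2—n3 (4): add — endpoints in different components.
n1—n2 (5): add — endpoints in different components.
n2—n4 (6): add — endpoints in different components.
n2—n9 (6): add — endpoints in different components.
MST edges: n1—n6, n1—n8, n2—n3, n1—n2, n2—n4, n2—n9; total weight 1+1+4+5+6+6 = 23.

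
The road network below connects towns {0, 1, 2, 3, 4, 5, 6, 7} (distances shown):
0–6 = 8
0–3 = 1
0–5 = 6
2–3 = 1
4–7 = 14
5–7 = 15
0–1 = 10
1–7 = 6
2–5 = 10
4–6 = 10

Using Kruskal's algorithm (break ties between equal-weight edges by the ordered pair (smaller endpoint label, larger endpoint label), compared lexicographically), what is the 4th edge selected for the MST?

Kruskal's algorithm — process edges by increasing weight (ties by edge label):
0–3 (1): add — endpoints in different components.
2–3 (1): add — endpoints in different components.
0–5 (6): add — endpoints in different components.
1–7 (6): add — endpoints in different components.
0–6 (8): add — endpoints in different components.
0–1 (10): add — endpoints in different components.
2–5 (10): skip — 2 and 5 already connected.
4–6 (10): add — endpoints in different components.
The 4th edge added is 1–7.

1-7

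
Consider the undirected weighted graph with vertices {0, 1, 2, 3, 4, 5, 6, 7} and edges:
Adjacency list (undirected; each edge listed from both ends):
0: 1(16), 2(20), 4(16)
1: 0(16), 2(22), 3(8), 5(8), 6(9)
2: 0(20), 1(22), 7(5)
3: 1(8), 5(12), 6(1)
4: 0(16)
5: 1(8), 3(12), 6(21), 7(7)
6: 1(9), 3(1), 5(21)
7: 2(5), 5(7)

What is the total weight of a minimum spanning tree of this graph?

Prim, starting at 2.
Step 1: frontier [2—7 5, 0—2 20, 1—2 22] → take 2—7 (5); add 7.
Step 2: frontier [0—2 20, 1—2 22, 5—7 7] → take 5—7 (7); add 5.
Step 3: frontier [0—2 20, 1—2 22, 1—5 8, 3—5 12, 5—6 21] → take 1—5 (8); add 1.
Step 4: frontier [1—3 8, 1—6 9, 0—1 16, 0—2 20, 3—5 12, 5—6 21] → take 1—3 (8); add 3.
Step 5: frontier [1—6 9, 0—1 16, 0—2 20, 3—6 1, 5—6 21] → take 3—6 (1); add 6.
Step 6: frontier [0—1 16, 0—2 20] → take 0—1 (16); add 0.
Step 7: frontier [0—4 16] → take 0—4 (16); add 4.
MST edges: 2—7, 5—7, 1—5, 1—3, 3—6, 0—1, 0—4; total weight 5+7+8+8+1+16+16 = 61.

61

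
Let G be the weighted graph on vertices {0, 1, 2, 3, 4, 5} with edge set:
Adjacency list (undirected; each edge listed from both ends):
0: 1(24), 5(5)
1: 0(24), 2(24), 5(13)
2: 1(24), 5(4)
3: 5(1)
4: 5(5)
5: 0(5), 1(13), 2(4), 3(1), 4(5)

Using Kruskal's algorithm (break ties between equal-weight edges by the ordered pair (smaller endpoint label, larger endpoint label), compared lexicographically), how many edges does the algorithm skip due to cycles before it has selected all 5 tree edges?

0

Kruskal's algorithm — process edges by increasing weight (ties by edge label):
3-5 (1): add. Components now {0} {1} {2} {3,5} {4}
2-5 (4): add. Components now {0} {1} {2,3,5} {4}
0-5 (5): add. Components now {0,2,3,5} {1} {4}
4-5 (5): add. Components now {0,2,3,4,5} {1}
1-5 (13): add. Components now {0,1,2,3,4,5}
Edges rejected before the tree was complete: 0.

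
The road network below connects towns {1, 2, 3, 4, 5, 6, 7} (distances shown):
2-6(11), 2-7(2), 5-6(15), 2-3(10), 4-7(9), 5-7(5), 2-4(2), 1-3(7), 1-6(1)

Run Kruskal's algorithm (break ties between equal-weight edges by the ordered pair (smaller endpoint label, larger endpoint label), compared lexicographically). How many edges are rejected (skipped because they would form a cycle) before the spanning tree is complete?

1

Sort edges by weight, then run Kruskal:
1-6 (1): add — endpoints in different components.
2-4 (2): add — endpoints in different components.
2-7 (2): add — endpoints in different components.
5-7 (5): add — endpoints in different components.
1-3 (7): add — endpoints in different components.
4-7 (9): skip — 4 and 7 already connected.
2-3 (10): add — endpoints in different components.
Edges rejected before the tree was complete: 1.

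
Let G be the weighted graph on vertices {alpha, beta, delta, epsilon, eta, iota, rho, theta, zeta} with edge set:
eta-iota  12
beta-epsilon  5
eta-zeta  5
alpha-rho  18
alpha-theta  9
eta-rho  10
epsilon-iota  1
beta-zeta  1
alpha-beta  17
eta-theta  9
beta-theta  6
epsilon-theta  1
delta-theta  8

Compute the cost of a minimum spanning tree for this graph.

40

Prim's algorithm from rho:
Step 1: cheapest edge leaving the tree is eta-rho (10); add eta.
Step 2: cheapest edge leaving the tree is eta-zeta (5); add zeta.
Step 3: cheapest edge leaving the tree is beta-zeta (1); add beta.
Step 4: cheapest edge leaving the tree is beta-epsilon (5); add epsilon.
Step 5: cheapest edge leaving the tree is epsilon-iota (1); add iota.
Step 6: cheapest edge leaving the tree is epsilon-theta (1); add theta.
Step 7: cheapest edge leaving the tree is delta-theta (8); add delta.
Step 8: cheapest edge leaving the tree is alpha-theta (9); add alpha.
MST edges: eta-rho, eta-zeta, beta-zeta, beta-epsilon, epsilon-iota, epsilon-theta, delta-theta, alpha-theta; total weight 10+5+1+5+1+1+8+9 = 40.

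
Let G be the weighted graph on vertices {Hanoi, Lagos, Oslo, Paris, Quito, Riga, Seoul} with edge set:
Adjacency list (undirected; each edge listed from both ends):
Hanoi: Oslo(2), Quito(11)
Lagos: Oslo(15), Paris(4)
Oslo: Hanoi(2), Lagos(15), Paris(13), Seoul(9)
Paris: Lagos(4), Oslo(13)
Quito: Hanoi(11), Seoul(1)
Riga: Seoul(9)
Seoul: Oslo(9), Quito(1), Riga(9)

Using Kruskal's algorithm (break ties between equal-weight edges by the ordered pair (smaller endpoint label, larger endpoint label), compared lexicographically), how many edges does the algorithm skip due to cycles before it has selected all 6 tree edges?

Kruskal: consider edges lightest-first.
Quito Seoul (1): add — endpoints in different components.
Hanoi Oslo (2): add — endpoints in different components.
Lagos Paris (4): add — endpoints in different components.
Oslo Seoul (9): add — endpoints in different components.
Riga Seoul (9): add — endpoints in different components.
Hanoi Quito (11): skip — Quito and Hanoi already connected.
Oslo Paris (13): add — endpoints in different components.
Edges rejected before the tree was complete: 1.

1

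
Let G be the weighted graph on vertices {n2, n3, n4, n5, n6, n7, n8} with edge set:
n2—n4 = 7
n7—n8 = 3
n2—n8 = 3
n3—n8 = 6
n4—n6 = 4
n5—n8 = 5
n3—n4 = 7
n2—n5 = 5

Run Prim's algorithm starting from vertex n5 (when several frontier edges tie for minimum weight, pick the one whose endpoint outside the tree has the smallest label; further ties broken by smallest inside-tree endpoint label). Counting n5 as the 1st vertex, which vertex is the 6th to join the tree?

Prim, starting at n5.
Step 1: cheapest edge leaving the tree is n2—n5 (5); add n2.
Step 2: cheapest edge leaving the tree is n2—n8 (3); add n8.
Step 3: cheapest edge leaving the tree is n7—n8 (3); add n7.
Step 4: cheapest edge leaving the tree is n3—n8 (6); add n3.
Step 5: cheapest edge leaving the tree is n2—n4 (7); add n4.
Step 6: cheapest edge leaving the tree is n4—n6 (4); add n6.
Vertex order: n5, n2, n8, n7, n3, n4, n6. The 6th vertex is n4.

n4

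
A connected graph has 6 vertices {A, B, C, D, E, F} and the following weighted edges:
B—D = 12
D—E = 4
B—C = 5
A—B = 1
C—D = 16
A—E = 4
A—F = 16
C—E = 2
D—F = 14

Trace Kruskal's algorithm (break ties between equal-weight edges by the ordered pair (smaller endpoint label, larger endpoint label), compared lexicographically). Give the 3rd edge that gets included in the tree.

Kruskal's algorithm — process edges by increasing weight (ties by edge label):
A—B (1): add. Components now {A,B} {C} {D} {E} {F}
C—E (2): add. Components now {A,B} {C,E} {D} {F}
A—E (4): add. Components now {A,B,C,E} {D} {F}
D—E (4): add. Components now {A,B,C,D,E} {F}
B—C (5): skip — B and C already connected.
B—D (12): skip — B and D already connected.
D—F (14): add. Components now {A,B,C,D,E,F}
The 3rd edge added is A—E.

A-E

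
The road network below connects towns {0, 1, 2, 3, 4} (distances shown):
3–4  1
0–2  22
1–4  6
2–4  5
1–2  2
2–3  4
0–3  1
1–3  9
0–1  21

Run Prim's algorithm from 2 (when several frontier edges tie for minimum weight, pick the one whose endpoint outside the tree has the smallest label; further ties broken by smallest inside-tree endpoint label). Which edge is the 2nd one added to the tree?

2-3

Grow the tree from 2 using Prim:
Step 1: frontier [1–2 2, 2–3 4, 2–4 5, 0–2 22] → take 1–2 (2); add 1.
Step 2: frontier [1–4 6, 1–3 9, 0–1 21, 2–3 4, 2–4 5, 0–2 22] → take 2–3 (4); add 3.
Step 3: frontier [1–4 6, 0–1 21, 2–4 5, 0–2 22, 0–3 1, 3–4 1] → take 0–3 (1); add 0.
Step 4: frontier [1–4 6, 2–4 5, 3–4 1] → take 3–4 (1); add 4.
The 2nd edge added is 2–3.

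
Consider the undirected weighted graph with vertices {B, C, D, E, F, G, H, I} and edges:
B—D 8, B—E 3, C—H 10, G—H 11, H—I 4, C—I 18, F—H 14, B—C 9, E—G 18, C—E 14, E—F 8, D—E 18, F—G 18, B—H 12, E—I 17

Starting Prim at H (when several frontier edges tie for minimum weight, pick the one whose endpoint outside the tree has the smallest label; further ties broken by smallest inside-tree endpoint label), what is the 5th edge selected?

Grow the tree from H using Prim:
Step 1: cheapest edge leaving the tree is H—I (4); add I.
Step 2: cheapest edge leaving the tree is C—H (10); add C.
Step 3: cheapest edge leaving the tree is B—C (9); add B.
Step 4: cheapest edge leaving the tree is B—E (3); add E.
Step 5: cheapest edge leaving the tree is B—D (8); add D.
Step 6: cheapest edge leaving the tree is E—F (8); add F.
Step 7: cheapest edge leaving the tree is G—H (11); add G.
The 5th edge added is B—D.

B-D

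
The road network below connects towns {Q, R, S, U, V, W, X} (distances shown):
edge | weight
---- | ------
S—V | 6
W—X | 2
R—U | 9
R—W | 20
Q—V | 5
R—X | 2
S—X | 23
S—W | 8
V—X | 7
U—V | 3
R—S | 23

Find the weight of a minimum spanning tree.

Prim, starting at Q.
Step 1: cheapest edge leaving the tree is Q—V (5); add V.
Step 2: cheapest edge leaving the tree is U—V (3); add U.
Step 3: cheapest edge leaving the tree is S—V (6); add S.
Step 4: cheapest edge leaving the tree is V—X (7); add X.
Step 5: cheapest edge leaving the tree is R—X (2); add R.
Step 6: cheapest edge leaving the tree is W—X (2); add W.
MST edges: Q—V, U—V, S—V, V—X, R—X, W—X; total weight 5+3+6+7+2+2 = 25.

25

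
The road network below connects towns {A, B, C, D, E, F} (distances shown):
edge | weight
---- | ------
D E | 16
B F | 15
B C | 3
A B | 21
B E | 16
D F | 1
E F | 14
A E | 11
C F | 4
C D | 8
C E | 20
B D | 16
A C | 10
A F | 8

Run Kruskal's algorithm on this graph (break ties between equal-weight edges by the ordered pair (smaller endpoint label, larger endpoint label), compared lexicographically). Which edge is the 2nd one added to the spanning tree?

Sort edges by weight, then run Kruskal:
D F (1): add — endpoints in different components.
B C (3): add — endpoints in different components.
C F (4): add — endpoints in different components.
A F (8): add — endpoints in different components.
C D (8): skip — C and D already connected.
A C (10): skip — A and C already connected.
A E (11): add — endpoints in different components.
The 2nd edge added is B C.

B-C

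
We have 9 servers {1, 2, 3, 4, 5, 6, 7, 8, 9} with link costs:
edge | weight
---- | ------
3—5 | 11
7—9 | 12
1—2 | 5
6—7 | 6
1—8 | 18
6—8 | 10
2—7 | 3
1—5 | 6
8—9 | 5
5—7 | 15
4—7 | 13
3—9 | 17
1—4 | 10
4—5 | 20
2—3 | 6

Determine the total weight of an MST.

Prim, starting at 1.
Step 1: cheapest edge leaving the tree is 1—2 (5); add 2.
Step 2: cheapest edge leaving the tree is 2—7 (3); add 7.
Step 3: cheapest edge leaving the tree is 2—3 (6); add 3.
Step 4: cheapest edge leaving the tree is 1—5 (6); add 5.
Step 5: cheapest edge leaving the tree is 6—7 (6); add 6.
Step 6: cheapest edge leaving the tree is 1—4 (10); add 4.
Step 7: cheapest edge leaving the tree is 6—8 (10); add 8.
Step 8: cheapest edge leaving the tree is 8—9 (5); add 9.
MST edges: 1—2, 2—7, 2—3, 1—5, 6—7, 1—4, 6—8, 8—9; total weight 5+3+6+6+6+10+10+5 = 51.

51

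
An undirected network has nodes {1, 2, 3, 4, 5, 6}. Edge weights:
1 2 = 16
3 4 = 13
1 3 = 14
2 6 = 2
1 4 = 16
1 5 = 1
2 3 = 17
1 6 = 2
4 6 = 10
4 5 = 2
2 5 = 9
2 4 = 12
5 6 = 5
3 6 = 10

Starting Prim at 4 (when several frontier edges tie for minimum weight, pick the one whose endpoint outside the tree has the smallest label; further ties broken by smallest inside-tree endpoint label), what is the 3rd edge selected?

1-6

Prim's algorithm from 4:
Step 1: cheapest edge leaving the tree is 4 5 (2); add 5.
Step 2: cheapest edge leaving the tree is 1 5 (1); add 1.
Step 3: cheapest edge leaving the tree is 1 6 (2); add 6.
Step 4: cheapest edge leaving the tree is 2 6 (2); add 2.
Step 5: cheapest edge leaving the tree is 3 6 (10); add 3.
The 3rd edge added is 1 6.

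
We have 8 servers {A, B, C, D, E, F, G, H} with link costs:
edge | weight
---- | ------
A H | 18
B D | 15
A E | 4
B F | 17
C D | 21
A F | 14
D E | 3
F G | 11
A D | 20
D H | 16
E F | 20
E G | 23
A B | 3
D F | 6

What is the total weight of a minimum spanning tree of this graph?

64

Prim, starting at B.
Step 1: frontier [A B 3, B D 15, B F 17] → take A B (3); add A.
Step 2: frontier [A E 4, A F 14, A H 18, A D 20, B D 15, B F 17] → take A E (4); add E.
Step 3: frontier [A F 14, A H 18, A D 20, B D 15, B F 17, D E 3, E F 20, E G 23] → take D E (3); add D.
Step 4: frontier [A F 14, A H 18, B F 17, D F 6, D H 16, C D 21, E F 20, E G 23] → take D F (6); add F.
Step 5: frontier [A H 18, D H 16, C D 21, E G 23, F G 11] → take F G (11); add G.
Step 6: frontier [A H 18, D H 16, C D 21] → take D H (16); add H.
Step 7: frontier [C D 21] → take C D (21); add C.
MST edges: A B, A E, D E, D F, F G, D H, C D; total weight 3+4+3+6+11+16+21 = 64.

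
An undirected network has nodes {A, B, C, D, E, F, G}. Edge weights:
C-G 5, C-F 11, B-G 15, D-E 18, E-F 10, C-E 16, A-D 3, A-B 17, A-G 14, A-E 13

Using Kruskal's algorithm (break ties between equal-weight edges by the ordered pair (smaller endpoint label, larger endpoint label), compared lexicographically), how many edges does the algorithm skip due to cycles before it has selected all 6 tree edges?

Kruskal's algorithm — process edges by increasing weight (ties by edge label):
A-D (3): add — endpoints in different components.
C-G (5): add — endpoints in different components.
E-F (10): add — endpoints in different components.
C-F (11): add — endpoints in different components.
A-E (13): add — endpoints in different components.
A-G (14): skip — A and G already connected.
B-G (15): add — endpoints in different components.
Edges rejected before the tree was complete: 1.

1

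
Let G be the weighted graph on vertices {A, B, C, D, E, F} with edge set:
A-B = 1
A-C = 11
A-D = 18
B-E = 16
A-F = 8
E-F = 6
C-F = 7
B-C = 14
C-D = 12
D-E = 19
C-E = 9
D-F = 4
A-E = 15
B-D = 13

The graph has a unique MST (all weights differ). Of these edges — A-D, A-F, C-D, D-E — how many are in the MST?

Sort edges by weight, then run Kruskal:
A-B (1): add. Components now {A,B} {C} {D} {E} {F}
D-F (4): add. Components now {A,B} {C} {D,F} {E}
E-F (6): add. Components now {A,B} {C} {D,E,F}
C-F (7): add. Components now {A,B} {C,D,E,F}
A-F (8): add. Components now {A,B,C,D,E,F}
MST edge set: {A-B, D-F, E-F, C-F, A-F}.
Of the listed edges, {A-F} are in the MST → 1.

1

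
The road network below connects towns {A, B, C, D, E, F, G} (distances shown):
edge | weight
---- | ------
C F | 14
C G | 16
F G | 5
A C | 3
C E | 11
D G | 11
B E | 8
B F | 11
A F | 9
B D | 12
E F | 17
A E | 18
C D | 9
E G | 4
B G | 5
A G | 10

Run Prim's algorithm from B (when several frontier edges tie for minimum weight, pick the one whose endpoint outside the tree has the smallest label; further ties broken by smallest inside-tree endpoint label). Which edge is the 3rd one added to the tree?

Prim's algorithm from B:
Step 1: cheapest edge leaving the tree is B G (5); add G.
Step 2: cheapest edge leaving the tree is E G (4); add E.
Step 3: cheapest edge leaving the tree is F G (5); add F.
Step 4: cheapest edge leaving the tree is A F (9); add A.
Step 5: cheapest edge leaving the tree is A C (3); add C.
Step 6: cheapest edge leaving the tree is C D (9); add D.
The 3rd edge added is F G.

F-G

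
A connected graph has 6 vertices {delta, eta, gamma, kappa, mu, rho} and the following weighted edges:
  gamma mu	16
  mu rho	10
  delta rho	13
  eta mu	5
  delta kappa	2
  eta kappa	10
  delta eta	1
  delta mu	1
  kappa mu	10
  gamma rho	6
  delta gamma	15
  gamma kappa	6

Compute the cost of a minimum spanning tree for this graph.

16

Sort edges by weight, then run Kruskal:
delta eta (1): add — endpoints in different components.
delta mu (1): add — endpoints in different components.
delta kappa (2): add — endpoints in different components.
eta mu (5): skip — mu and eta already connected.
gamma kappa (6): add — endpoints in different components.
gamma rho (6): add — endpoints in different components.
MST edges: delta eta, delta mu, delta kappa, gamma kappa, gamma rho; total weight 1+1+2+6+6 = 16.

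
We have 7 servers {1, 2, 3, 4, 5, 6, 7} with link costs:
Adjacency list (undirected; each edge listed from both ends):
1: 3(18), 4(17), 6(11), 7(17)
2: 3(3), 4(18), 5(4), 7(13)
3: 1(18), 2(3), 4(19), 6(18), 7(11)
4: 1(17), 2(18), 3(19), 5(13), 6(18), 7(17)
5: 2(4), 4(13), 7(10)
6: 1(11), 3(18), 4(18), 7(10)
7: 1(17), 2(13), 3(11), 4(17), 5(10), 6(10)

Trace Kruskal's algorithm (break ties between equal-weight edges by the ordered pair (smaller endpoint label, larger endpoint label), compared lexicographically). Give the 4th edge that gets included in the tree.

6-7

Sort edges by weight, then run Kruskal:
2-3 (3): add — endpoints in different components.
2-5 (4): add — endpoints in different components.
5-7 (10): add — endpoints in different components.
6-7 (10): add — endpoints in different components.
1-6 (11): add — endpoints in different components.
3-7 (11): skip — 3 and 7 already connected.
2-7 (13): skip — 2 and 7 already connected.
4-5 (13): add — endpoints in different components.
The 4th edge added is 6-7.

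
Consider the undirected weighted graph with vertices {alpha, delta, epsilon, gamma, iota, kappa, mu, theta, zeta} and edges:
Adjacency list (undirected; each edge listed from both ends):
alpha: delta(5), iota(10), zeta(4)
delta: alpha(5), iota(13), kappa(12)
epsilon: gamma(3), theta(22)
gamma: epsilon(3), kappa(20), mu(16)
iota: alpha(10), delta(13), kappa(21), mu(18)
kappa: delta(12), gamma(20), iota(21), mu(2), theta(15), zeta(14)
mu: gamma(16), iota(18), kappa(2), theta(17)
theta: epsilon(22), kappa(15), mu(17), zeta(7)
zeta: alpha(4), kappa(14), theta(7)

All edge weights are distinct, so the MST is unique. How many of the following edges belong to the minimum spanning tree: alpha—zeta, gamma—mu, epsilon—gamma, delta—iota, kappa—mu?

Kruskal: consider edges lightest-first.
kappa—mu (2): add — endpoints in different components.
epsilon—gamma (3): add — endpoints in different components.
alpha—zeta (4): add — endpoints in different components.
alpha—delta (5): add — endpoints in different components.
theta—zeta (7): add — endpoints in different components.
alpha—iota (10): add — endpoints in different components.
delta—kappa (12): add — endpoints in different components.
delta—iota (13): skip — delta and iota already connected.
kappa—zeta (14): skip — kappa and zeta already connected.
kappa—theta (15): skip — kappa and theta already connected.
gamma—mu (16): add — endpoints in different components.
MST edge set: {kappa—mu, epsilon—gamma, alpha—zeta, alpha—delta, theta—zeta, alpha—iota, delta—kappa, gamma—mu}.
Of the listed edges, {alpha—zeta, gamma—mu, epsilon—gamma, kappa—mu} are in the MST → 4.

4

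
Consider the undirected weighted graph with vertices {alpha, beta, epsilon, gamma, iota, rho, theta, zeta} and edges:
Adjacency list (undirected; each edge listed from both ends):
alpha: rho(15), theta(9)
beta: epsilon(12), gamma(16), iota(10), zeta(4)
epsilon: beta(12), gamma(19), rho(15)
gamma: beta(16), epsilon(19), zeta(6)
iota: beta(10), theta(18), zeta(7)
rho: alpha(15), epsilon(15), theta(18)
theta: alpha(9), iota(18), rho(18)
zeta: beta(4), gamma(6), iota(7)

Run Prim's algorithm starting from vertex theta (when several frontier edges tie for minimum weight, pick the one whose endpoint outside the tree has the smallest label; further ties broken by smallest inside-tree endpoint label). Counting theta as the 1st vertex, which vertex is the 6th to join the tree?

zeta

Prim, starting at theta.
Step 1: cheapest edge leaving the tree is alpha–theta (9); add alpha.
Step 2: cheapest edge leaving the tree is alpha–rho (15); add rho.
Step 3: cheapest edge leaving the tree is epsilon–rho (15); add epsilon.
Step 4: cheapest edge leaving the tree is beta–epsilon (12); add beta.
Step 5: cheapest edge leaving the tree is beta–zeta (4); add zeta.
Step 6: cheapest edge leaving the tree is gamma–zeta (6); add gamma.
Step 7: cheapest edge leaving the tree is iota–zeta (7); add iota.
Vertex order: theta, alpha, rho, epsilon, beta, zeta, gamma, iota. The 6th vertex is zeta.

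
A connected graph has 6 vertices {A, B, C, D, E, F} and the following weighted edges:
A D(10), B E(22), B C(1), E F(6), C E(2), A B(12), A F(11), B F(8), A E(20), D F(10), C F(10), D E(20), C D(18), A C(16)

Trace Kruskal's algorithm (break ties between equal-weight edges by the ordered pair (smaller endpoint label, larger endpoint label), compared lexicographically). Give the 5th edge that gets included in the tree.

Kruskal's algorithm — process edges by increasing weight (ties by edge label):
B C (1): add. Components now {A} {B,C} {D} {E} {F}
C E (2): add. Components now {A} {B,C,E} {D} {F}
E F (6): add. Components now {A} {B,C,E,F} {D}
B F (8): skip — B and F already connected.
A D (10): add. Components now {A,D} {B,C,E,F}
C F (10): skip — C and F already connected.
D F (10): add. Components now {A,B,C,D,E,F}
The 5th edge added is D F.

D-F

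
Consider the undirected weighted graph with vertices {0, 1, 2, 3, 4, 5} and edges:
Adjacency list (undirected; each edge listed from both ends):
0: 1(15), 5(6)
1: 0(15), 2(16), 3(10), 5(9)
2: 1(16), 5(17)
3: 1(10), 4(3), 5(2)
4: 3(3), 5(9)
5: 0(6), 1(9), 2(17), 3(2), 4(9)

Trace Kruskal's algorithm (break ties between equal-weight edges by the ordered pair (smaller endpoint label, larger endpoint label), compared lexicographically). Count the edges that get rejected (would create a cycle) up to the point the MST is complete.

Sort edges by weight, then run Kruskal:
3 5 (2): add — endpoints in different components.
3 4 (3): add — endpoints in different components.
0 5 (6): add — endpoints in different components.
1 5 (9): add — endpoints in different components.
4 5 (9): skip — 4 and 5 already connected.
1 3 (10): skip — 1 and 3 already connected.
0 1 (15): skip — 0 and 1 already connected.
1 2 (16): add — endpoints in different components.
Edges rejected before the tree was complete: 3.

3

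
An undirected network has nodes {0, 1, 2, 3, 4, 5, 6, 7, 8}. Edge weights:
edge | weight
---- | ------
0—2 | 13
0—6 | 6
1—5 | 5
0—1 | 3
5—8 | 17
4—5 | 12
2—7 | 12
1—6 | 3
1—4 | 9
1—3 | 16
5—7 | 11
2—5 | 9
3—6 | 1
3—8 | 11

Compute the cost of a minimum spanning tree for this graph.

52

Kruskal's algorithm — process edges by increasing weight (ties by edge label):
3—6 (1): add — endpoints in different components.
0—1 (3): add — endpoints in different components.
1—6 (3): add — endpoints in different components.
1—5 (5): add — endpoints in different components.
0—6 (6): skip — 0 and 6 already connected.
1—4 (9): add — endpoints in different components.
2—5 (9): add — endpoints in different components.
3—8 (11): add — endpoints in different components.
5—7 (11): add — endpoints in different components.
MST edges: 3—6, 0—1, 1—6, 1—5, 1—4, 2—5, 3—8, 5—7; total weight 1+3+3+5+9+9+11+11 = 52.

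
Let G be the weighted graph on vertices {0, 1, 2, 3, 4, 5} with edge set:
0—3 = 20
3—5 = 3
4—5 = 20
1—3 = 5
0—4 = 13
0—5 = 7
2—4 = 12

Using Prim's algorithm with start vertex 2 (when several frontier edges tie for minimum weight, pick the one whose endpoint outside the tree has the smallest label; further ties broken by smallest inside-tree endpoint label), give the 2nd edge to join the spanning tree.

Grow the tree from 2 using Prim:
Step 1: cheapest edge leaving the tree is 2—4 (12); add 4.
Step 2: cheapest edge leaving the tree is 0—4 (13); add 0.
Step 3: cheapest edge leaving the tree is 0—5 (7); add 5.
Step 4: cheapest edge leaving the tree is 3—5 (3); add 3.
Step 5: cheapest edge leaving the tree is 1—3 (5); add 1.
The 2nd edge added is 0—4.

0-4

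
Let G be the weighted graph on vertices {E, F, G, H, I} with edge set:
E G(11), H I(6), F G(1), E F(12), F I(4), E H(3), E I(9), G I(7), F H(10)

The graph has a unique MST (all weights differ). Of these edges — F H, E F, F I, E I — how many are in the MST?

1

Kruskal: consider edges lightest-first.
F G (1): add. Components now {E} {F,G} {H} {I}
E H (3): add. Components now {E,H} {F,G} {I}
F I (4): add. Components now {E,H} {F,G,I}
H I (6): add. Components now {E,F,G,H,I}
MST edge set: {F G, E H, F I, H I}.
Of the listed edges, {F I} are in the MST → 1.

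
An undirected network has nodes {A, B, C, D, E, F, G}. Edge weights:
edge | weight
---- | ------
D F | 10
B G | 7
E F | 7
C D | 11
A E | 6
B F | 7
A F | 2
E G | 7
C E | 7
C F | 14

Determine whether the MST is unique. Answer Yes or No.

No

Sort edges by weight, then run Kruskal:
A F (2): add. Components now {A,F} {B} {C} {D} {E} {G}
A E (6): add. Components now {A,E,F} {B} {C} {D} {G}
B F (7): add. Components now {A,B,E,F} {C} {D} {G}
B G (7): add. Components now {A,B,E,F,G} {C} {D}
C E (7): add. Components now {A,B,C,E,F,G} {D}
E F (7): skip — E and F already connected.
E G (7): skip — E and G already connected.
D F (10): add. Components now {A,B,C,D,E,F,G}
Non-tree edge E G has weight 7, equal to the heaviest edge on its tree cycle — swapping gives another MST of the same weight. Not unique.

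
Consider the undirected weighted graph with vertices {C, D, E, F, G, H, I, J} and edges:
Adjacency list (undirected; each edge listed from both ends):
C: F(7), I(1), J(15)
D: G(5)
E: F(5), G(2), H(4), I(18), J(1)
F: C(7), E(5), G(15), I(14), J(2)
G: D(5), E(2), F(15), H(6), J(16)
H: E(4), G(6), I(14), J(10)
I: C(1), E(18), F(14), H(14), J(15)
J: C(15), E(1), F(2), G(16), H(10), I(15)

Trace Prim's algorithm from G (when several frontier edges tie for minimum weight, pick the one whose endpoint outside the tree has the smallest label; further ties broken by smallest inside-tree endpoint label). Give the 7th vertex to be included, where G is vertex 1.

Prim's algorithm from G:
Step 1: cheapest edge leaving the tree is E–G (2); add E.
Step 2: cheapest edge leaving the tree is E–J (1); add J.
Step 3: cheapest edge leaving the tree is F–J (2); add F.
Step 4: cheapest edge leaving the tree is E–H (4); add H.
Step 5: cheapest edge leaving the tree is D–G (5); add D.
Step 6: cheapest edge leaving the tree is C–F (7); add C.
Step 7: cheapest edge leaving the tree is C–I (1); add I.
Vertex order: G, E, J, F, H, D, C, I. The 7th vertex is C.

C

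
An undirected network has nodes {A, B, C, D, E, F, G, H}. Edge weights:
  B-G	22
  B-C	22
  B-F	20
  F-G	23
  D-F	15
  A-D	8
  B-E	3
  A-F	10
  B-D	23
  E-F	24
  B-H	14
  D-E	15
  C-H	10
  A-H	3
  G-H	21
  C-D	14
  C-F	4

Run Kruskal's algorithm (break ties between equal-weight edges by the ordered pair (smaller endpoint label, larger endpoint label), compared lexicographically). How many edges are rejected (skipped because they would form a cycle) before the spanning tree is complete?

Kruskal: consider edges lightest-first.
A-H (3): add — endpoints in different components.
B-E (3): add — endpoints in different components.
C-F (4): add — endpoints in different components.
A-D (8): add — endpoints in different components.
A-F (10): add — endpoints in different components.
C-H (10): skip — C and H already connected.
B-H (14): add — endpoints in different components.
C-D (14): skip — C and D already connected.
D-E (15): skip — D and E already connected.
D-F (15): skip — D and F already connected.
B-F (20): skip — B and F already connected.
G-H (21): add — endpoints in different components.
Edges rejected before the tree was complete: 5.

5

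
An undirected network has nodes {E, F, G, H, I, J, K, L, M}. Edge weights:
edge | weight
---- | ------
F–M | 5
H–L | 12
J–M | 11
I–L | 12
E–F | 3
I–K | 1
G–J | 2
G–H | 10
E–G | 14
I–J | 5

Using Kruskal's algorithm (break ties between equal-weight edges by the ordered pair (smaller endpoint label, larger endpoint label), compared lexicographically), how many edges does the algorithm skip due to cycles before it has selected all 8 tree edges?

0

Sort edges by weight, then run Kruskal:
I–K (1): add — endpoints in different components.
G–J (2): add — endpoints in different components.
E–F (3): add — endpoints in different components.
F–M (5): add — endpoints in different components.
I–J (5): add — endpoints in different components.
G–H (10): add — endpoints in different components.
J–M (11): add — endpoints in different components.
H–L (12): add — endpoints in different components.
Edges rejected before the tree was complete: 0.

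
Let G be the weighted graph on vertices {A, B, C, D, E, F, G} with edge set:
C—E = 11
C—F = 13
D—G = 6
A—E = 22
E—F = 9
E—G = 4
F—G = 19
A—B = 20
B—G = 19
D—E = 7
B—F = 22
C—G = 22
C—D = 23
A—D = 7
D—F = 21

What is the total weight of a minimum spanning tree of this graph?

56

Grow the tree from D using Prim:
Step 1: cheapest edge leaving the tree is D—G (6); add G.
Step 2: cheapest edge leaving the tree is E—G (4); add E.
Step 3: cheapest edge leaving the tree is A—D (7); add A.
Step 4: cheapest edge leaving the tree is E—F (9); add F.
Step 5: cheapest edge leaving the tree is C—E (11); add C.
Step 6: cheapest edge leaving the tree is B—G (19); add B.
MST edges: D—G, E—G, A—D, E—F, C—E, B—G; total weight 6+4+7+9+11+19 = 56.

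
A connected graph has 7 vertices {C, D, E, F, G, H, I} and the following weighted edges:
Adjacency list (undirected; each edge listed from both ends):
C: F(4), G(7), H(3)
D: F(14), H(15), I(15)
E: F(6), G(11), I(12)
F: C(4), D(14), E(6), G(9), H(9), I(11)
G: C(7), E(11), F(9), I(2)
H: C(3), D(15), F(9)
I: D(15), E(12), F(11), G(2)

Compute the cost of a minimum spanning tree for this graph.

36

Prim's algorithm from I:
Step 1: cheapest edge leaving the tree is G I (2); add G.
Step 2: cheapest edge leaving the tree is C G (7); add C.
Step 3: cheapest edge leaving the tree is C H (3); add H.
Step 4: cheapest edge leaving the tree is C F (4); add F.
Step 5: cheapest edge leaving the tree is E F (6); add E.
Step 6: cheapest edge leaving the tree is D F (14); add D.
MST edges: G I, C G, C H, C F, E F, D F; total weight 2+7+3+4+6+14 = 36.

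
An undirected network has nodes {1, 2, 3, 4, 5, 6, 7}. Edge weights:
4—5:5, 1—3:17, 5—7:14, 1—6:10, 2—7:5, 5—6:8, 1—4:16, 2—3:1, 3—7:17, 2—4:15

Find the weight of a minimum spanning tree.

Kruskal: consider edges lightest-first.
2—3 (1): add. Components now {1} {2,3} {4} {5} {6} {7}
2—7 (5): add. Components now {1} {2,3,7} {4} {5} {6}
4—5 (5): add. Components now {1} {2,3,7} {4,5} {6}
5—6 (8): add. Components now {1} {2,3,7} {4,5,6}
1—6 (10): add. Components now {1,4,5,6} {2,3,7}
5—7 (14): add. Components now {1,2,3,4,5,6,7}
MST edges: 2—3, 2—7, 4—5, 5—6, 1—6, 5—7; total weight 1+5+5+8+10+14 = 43.

43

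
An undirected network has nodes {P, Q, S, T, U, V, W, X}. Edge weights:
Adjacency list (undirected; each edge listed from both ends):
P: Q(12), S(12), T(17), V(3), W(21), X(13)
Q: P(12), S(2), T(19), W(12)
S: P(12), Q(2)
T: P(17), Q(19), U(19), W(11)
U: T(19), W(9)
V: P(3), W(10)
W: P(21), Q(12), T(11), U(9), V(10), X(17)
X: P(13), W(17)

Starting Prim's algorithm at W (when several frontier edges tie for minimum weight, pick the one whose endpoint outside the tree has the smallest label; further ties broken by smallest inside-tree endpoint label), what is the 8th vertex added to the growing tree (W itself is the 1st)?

X

Grow the tree from W using Prim:
Step 1: frontier [U–W 9, V–W 10, T–W 11, Q–W 12, W–X 17, P–W 21] → take U–W (9); add U.
Step 2: frontier [T–U 19, V–W 10, T–W 11, Q–W 12, W–X 17, P–W 21] → take V–W (10); add V.
Step 3: frontier [T–U 19, P–V 3, T–W 11, Q–W 12, W–X 17, P–W 21] → take P–V (3); add P.
Step 4: frontier [P–Q 12, P–S 12, P–X 13, P–T 17, T–U 19, T–W 11, Q–W 12, W–X 17] → take T–W (11); add T.
Step 5: frontier [P–Q 12, P–S 12, P–X 13, Q–T 19, Q–W 12, W–X 17] → take P–Q (12); add Q.
Step 6: frontier [P–S 12, P–X 13, Q–S 2, W–X 17] → take Q–S (2); add S.
Step 7: frontier [P–X 13, W–X 17] → take P–X (13); add X.
Vertex order: W, U, V, P, T, Q, S, X. The 8th vertex is X.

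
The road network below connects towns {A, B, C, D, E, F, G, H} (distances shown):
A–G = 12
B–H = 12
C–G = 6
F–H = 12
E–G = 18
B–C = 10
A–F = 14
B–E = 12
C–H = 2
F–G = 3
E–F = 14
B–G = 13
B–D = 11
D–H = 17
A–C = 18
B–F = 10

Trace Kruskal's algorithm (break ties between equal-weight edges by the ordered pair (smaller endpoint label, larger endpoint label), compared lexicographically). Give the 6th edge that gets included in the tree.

Kruskal: consider edges lightest-first.
C–H (2): add — endpoints in different components.
F–G (3): add — endpoints in different components.
C–G (6): add — endpoints in different components.
B–C (10): add — endpoints in different components.
B–F (10): skip — B and F already connected.
B–D (11): add — endpoints in different components.
A–G (12): add — endpoints in different components.
B–E (12): add — endpoints in different components.
The 6th edge added is A–G.

A-G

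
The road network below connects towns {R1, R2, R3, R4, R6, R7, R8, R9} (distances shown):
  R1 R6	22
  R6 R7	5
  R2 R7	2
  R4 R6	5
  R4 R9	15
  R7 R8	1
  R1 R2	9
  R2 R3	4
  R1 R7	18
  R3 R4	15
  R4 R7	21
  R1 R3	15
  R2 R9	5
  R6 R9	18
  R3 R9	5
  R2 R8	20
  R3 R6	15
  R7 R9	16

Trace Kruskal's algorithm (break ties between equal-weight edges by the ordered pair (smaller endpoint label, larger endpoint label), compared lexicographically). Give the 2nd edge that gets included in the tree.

Kruskal's algorithm — process edges by increasing weight (ties by edge label):
R7 R8 (1): add — endpoints in different components.
R2 R7 (2): add — endpoints in different components.
R2 R3 (4): add — endpoints in different components.
R2 R9 (5): add — endpoints in different components.
R3 R9 (5): skip — R3 and R9 already connected.
R4 R6 (5): add — endpoints in different components.
R6 R7 (5): add — endpoints in different components.
R1 R2 (9): add — endpoints in different components.
The 2nd edge added is R2 R7.

R2-R7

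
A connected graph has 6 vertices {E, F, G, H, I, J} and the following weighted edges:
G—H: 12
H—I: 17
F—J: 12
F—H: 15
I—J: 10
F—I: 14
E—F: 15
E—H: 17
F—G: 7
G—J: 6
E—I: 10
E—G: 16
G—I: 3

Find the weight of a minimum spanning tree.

Kruskal: consider edges lightest-first.
G—I (3): add. Components now {E} {F} {G,I} {H} {J}
G—J (6): add. Components now {E} {F} {G,I,J} {H}
F—G (7): add. Components now {E} {F,G,I,J} {H}
E—I (10): add. Components now {E,F,G,I,J} {H}
I—J (10): skip — I and J already connected.
F—J (12): skip — F and J already connected.
G—H (12): add. Components now {E,F,G,H,I,J}
MST edges: G—I, G—J, F—G, E—I, G—H; total weight 3+6+7+10+12 = 38.

38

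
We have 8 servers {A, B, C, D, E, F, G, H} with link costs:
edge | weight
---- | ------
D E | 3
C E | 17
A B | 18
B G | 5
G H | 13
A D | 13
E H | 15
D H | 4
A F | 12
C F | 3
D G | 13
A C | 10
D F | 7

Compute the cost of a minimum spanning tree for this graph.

Prim's algorithm from E:
Step 1: cheapest edge leaving the tree is D E (3); add D.
Step 2: cheapest edge leaving the tree is D H (4); add H.
Step 3: cheapest edge leaving the tree is D F (7); add F.
Step 4: cheapest edge leaving the tree is C F (3); add C.
Step 5: cheapest edge leaving the tree is A C (10); add A.
Step 6: cheapest edge leaving the tree is D G (13); add G.
Step 7: cheapest edge leaving the tree is B G (5); add B.
MST edges: D E, D H, D F, C F, A C, D G, B G; total weight 3+4+7+3+10+13+5 = 45.

45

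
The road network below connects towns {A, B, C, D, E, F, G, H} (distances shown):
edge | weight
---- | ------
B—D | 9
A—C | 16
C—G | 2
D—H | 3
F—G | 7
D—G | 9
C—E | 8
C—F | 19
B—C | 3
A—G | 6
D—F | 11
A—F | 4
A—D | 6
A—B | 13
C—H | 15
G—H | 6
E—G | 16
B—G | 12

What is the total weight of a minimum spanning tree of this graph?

Sort edges by weight, then run Kruskal:
C—G (2): add — endpoints in different components.
B—C (3): add — endpoints in different components.
D—H (3): add — endpoints in different components.
A—F (4): add — endpoints in different components.
A—D (6): add — endpoints in different components.
A—G (6): add — endpoints in different components.
G—H (6): skip — G and H already connected.
F—G (7): skip — F and G already connected.
C—E (8): add — endpoints in different components.
MST edges: C—G, B—C, D—H, A—F, A—D, A—G, C—E; total weight 2+3+3+4+6+6+8 = 32.

32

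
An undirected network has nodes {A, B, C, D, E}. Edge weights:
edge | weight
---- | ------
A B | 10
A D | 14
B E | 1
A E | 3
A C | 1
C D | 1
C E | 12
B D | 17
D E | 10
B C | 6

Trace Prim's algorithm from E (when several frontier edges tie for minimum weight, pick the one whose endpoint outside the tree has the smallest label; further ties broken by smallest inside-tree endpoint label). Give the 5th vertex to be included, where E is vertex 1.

D

Prim, starting at E.
Step 1: cheapest edge leaving the tree is B E (1); add B.
Step 2: cheapest edge leaving the tree is A E (3); add A.
Step 3: cheapest edge leaving the tree is A C (1); add C.
Step 4: cheapest edge leaving the tree is C D (1); add D.
Vertex order: E, B, A, C, D. The 5th vertex is D.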